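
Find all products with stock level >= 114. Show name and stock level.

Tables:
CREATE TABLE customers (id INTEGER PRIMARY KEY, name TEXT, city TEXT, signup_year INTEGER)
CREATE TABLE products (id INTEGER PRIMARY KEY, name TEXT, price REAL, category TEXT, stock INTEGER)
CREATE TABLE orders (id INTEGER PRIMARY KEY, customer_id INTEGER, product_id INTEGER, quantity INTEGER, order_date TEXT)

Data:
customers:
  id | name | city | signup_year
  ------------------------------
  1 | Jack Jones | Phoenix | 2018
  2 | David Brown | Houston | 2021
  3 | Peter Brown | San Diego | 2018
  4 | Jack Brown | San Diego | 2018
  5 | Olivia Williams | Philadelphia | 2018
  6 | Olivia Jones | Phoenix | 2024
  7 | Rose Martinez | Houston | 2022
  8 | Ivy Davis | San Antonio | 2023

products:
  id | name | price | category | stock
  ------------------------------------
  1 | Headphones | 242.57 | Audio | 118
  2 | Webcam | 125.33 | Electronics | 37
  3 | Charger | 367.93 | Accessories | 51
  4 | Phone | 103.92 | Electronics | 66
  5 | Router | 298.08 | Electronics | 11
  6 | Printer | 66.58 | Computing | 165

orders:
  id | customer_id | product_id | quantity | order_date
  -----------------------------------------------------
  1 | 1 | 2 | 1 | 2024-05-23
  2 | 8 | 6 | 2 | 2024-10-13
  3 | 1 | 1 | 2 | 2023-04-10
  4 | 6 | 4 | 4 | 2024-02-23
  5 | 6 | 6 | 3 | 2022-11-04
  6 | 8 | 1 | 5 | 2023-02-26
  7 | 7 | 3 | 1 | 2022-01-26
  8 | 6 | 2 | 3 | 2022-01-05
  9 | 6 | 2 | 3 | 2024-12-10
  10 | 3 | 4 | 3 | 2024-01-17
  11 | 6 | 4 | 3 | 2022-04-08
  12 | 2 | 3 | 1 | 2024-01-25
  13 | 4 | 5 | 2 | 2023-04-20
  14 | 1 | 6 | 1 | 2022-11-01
SELECT name, stock FROM products WHERE stock >= 114

Execution result:
name | stock
Headphones | 118
Printer | 165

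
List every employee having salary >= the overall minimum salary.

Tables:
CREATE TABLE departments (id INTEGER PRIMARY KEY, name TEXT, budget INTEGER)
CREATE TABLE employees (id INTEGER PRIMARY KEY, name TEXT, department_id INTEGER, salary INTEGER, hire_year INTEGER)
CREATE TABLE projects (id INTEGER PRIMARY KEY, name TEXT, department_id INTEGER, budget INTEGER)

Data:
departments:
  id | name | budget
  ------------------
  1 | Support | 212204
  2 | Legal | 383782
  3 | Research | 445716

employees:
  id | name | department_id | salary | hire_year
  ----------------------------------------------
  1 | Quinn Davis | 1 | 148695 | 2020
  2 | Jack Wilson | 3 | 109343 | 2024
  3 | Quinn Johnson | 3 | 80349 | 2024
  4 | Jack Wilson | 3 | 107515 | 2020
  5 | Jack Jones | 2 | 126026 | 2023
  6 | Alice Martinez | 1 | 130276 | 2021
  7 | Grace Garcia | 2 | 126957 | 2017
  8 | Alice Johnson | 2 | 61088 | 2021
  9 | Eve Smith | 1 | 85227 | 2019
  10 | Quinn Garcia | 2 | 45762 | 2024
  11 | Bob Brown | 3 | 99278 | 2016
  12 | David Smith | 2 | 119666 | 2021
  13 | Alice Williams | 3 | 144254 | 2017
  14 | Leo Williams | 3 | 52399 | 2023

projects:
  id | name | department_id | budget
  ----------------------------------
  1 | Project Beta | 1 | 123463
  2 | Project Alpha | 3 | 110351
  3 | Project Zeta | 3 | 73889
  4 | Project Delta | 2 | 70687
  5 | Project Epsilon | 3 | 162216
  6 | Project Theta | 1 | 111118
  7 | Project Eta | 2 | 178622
SELECT name, salary FROM employees WHERE salary >= (SELECT MIN(salary) FROM employees)

Execution result:
name | salary
Quinn Davis | 148695
Jack Wilson | 109343
Quinn Johnson | 80349
Jack Wilson | 107515
Jack Jones | 126026
Alice Martinez | 130276
Grace Garcia | 126957
Alice Johnson | 61088
Eve Smith | 85227
Quinn Garcia | 45762
Bob Brown | 99278
David Smith | 119666
Alice Williams | 144254
Leo Williams | 52399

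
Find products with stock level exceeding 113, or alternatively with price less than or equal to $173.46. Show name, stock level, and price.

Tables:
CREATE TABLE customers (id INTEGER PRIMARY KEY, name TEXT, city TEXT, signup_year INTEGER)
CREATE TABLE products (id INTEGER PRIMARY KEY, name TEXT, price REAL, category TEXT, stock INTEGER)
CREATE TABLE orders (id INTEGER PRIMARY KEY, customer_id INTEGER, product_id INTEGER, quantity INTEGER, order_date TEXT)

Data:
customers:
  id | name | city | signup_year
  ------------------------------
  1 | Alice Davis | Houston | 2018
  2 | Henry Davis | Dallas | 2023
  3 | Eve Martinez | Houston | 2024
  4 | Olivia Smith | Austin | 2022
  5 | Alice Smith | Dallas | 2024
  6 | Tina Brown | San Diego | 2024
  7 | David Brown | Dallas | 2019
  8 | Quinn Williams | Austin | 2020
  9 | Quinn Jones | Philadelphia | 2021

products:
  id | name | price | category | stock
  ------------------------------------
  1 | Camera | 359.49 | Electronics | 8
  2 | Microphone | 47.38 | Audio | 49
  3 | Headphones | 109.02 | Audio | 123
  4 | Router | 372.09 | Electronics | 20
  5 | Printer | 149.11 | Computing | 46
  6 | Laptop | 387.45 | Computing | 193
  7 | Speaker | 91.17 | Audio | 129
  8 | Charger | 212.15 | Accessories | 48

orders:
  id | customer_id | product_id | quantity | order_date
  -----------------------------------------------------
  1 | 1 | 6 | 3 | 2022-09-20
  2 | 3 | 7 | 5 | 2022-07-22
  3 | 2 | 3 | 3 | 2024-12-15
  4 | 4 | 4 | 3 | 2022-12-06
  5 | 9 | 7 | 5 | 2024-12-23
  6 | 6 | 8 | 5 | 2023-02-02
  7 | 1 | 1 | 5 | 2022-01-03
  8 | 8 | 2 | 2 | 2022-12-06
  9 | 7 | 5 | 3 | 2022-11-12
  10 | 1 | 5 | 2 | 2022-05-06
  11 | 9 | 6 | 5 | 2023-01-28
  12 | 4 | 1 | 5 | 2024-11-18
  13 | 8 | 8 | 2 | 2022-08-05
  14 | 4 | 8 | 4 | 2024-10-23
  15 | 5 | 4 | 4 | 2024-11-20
SELECT name, stock, price FROM products WHERE stock > 113 OR price <= 173.46

Execution result:
name | stock | price
Microphone | 49 | 47.38
Headphones | 123 | 109.02
Printer | 46 | 149.11
Laptop | 193 | 387.45
Speaker | 129 | 91.17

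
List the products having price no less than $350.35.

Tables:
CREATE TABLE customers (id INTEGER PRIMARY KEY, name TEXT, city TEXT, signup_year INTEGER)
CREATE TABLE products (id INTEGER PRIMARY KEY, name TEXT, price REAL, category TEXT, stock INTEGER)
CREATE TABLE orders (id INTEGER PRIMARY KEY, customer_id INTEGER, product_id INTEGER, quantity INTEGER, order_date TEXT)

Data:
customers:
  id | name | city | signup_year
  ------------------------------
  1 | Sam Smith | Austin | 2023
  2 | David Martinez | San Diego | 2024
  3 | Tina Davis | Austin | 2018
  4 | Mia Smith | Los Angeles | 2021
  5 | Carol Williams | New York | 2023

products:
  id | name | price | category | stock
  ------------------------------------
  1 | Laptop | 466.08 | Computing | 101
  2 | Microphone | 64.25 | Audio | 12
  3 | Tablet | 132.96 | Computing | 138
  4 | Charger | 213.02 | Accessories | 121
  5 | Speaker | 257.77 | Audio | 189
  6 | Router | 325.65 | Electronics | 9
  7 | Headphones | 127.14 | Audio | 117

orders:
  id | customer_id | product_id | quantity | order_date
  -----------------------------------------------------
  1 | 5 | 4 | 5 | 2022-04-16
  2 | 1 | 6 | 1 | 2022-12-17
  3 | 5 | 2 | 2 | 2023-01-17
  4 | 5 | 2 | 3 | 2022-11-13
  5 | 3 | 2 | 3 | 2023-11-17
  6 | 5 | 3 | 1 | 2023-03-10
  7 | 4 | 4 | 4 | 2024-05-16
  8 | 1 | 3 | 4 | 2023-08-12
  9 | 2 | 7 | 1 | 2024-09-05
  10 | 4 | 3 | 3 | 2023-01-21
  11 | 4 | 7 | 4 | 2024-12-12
SELECT name, price FROM products WHERE price >= 350.35

Execution result:
name | price
Laptop | 466.08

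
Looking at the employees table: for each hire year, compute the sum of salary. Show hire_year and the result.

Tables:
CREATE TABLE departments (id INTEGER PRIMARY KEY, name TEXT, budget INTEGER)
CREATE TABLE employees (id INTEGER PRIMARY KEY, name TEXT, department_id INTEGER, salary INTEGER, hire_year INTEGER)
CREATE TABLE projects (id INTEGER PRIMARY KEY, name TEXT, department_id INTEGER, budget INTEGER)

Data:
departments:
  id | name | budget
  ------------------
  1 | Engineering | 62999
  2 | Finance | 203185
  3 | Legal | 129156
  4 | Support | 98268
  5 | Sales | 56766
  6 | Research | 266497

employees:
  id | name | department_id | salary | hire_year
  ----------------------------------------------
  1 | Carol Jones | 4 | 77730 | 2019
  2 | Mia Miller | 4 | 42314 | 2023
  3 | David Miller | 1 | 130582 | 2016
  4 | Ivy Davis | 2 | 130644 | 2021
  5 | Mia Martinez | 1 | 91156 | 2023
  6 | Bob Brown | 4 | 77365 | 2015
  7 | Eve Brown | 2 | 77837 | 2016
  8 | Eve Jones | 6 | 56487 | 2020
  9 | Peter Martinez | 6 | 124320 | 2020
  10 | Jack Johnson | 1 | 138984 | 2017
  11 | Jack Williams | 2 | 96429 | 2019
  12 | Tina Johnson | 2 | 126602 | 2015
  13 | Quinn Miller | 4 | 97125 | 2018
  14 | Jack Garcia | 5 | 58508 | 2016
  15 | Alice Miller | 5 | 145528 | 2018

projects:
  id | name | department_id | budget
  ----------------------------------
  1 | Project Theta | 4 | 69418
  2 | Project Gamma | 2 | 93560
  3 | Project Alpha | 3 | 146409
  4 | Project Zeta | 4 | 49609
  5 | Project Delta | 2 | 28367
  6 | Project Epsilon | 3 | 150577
SELECT hire_year, SUM(salary) AS sum_salary FROM employees GROUP BY hire_year

Execution result:
hire_year | sum_salary
2015 | 203967
2016 | 266927
2017 | 138984
2018 | 242653
2019 | 174159
2020 | 180807
2021 | 130644
2023 | 133470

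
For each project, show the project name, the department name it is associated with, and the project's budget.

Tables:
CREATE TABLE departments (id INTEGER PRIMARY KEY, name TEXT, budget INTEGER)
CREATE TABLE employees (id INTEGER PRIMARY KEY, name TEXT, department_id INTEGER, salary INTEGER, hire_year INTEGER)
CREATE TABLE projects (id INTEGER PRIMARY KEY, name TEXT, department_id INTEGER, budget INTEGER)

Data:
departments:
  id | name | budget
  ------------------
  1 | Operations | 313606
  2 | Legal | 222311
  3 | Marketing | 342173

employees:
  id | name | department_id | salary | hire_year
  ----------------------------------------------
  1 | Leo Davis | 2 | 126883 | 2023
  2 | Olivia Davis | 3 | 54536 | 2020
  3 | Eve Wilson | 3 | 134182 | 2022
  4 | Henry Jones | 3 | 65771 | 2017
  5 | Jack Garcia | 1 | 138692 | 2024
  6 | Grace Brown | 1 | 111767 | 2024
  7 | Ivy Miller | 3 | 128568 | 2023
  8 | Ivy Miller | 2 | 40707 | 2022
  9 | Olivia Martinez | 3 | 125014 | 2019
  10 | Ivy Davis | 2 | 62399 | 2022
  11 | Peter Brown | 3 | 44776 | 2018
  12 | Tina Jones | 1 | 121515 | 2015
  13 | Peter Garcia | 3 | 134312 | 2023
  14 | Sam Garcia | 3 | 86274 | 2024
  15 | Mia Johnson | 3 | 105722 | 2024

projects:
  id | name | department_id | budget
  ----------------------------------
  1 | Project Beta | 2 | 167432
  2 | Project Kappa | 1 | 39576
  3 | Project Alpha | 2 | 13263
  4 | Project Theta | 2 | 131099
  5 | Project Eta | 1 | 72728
SELECT c.name, p.name AS department, c.budget FROM projects c JOIN departments p ON c.department_id = p.id

Execution result:
name | department | budget
Project Beta | Legal | 167432
Project Kappa | Operations | 39576
Project Alpha | Legal | 13263
Project Theta | Legal | 131099
Project Eta | Operations | 72728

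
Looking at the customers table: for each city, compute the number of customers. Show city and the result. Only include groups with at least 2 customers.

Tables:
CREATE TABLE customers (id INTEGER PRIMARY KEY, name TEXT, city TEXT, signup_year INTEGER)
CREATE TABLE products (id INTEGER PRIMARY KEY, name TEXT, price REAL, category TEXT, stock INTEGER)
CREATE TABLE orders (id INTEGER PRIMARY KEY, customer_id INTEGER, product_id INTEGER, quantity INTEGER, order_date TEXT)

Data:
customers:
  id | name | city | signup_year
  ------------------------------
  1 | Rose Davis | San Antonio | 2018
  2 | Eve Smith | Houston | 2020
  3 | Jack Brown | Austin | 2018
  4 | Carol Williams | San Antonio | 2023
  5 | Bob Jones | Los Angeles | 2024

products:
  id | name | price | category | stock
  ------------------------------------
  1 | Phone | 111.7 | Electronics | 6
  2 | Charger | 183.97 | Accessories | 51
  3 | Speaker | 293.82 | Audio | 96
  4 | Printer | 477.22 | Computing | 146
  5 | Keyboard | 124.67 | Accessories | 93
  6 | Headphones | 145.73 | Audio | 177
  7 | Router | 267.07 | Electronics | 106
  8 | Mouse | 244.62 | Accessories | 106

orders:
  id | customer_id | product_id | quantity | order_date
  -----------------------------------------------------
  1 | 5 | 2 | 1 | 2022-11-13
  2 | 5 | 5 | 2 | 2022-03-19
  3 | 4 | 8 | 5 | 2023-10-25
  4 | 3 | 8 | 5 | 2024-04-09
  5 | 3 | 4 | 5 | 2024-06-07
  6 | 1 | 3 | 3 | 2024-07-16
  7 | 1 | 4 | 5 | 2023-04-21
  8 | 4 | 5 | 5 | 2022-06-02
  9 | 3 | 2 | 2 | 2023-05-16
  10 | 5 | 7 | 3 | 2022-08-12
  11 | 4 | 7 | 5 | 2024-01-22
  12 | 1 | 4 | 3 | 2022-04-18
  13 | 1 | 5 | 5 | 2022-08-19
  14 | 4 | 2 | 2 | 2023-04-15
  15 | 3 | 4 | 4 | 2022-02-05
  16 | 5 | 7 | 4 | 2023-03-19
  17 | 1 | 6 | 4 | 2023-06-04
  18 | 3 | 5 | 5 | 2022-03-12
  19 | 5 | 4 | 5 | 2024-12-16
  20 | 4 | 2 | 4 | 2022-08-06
SELECT city, COUNT(*) AS n FROM customers GROUP BY city HAVING COUNT(*) >= 2

Execution result:
city | n
San Antonio | 2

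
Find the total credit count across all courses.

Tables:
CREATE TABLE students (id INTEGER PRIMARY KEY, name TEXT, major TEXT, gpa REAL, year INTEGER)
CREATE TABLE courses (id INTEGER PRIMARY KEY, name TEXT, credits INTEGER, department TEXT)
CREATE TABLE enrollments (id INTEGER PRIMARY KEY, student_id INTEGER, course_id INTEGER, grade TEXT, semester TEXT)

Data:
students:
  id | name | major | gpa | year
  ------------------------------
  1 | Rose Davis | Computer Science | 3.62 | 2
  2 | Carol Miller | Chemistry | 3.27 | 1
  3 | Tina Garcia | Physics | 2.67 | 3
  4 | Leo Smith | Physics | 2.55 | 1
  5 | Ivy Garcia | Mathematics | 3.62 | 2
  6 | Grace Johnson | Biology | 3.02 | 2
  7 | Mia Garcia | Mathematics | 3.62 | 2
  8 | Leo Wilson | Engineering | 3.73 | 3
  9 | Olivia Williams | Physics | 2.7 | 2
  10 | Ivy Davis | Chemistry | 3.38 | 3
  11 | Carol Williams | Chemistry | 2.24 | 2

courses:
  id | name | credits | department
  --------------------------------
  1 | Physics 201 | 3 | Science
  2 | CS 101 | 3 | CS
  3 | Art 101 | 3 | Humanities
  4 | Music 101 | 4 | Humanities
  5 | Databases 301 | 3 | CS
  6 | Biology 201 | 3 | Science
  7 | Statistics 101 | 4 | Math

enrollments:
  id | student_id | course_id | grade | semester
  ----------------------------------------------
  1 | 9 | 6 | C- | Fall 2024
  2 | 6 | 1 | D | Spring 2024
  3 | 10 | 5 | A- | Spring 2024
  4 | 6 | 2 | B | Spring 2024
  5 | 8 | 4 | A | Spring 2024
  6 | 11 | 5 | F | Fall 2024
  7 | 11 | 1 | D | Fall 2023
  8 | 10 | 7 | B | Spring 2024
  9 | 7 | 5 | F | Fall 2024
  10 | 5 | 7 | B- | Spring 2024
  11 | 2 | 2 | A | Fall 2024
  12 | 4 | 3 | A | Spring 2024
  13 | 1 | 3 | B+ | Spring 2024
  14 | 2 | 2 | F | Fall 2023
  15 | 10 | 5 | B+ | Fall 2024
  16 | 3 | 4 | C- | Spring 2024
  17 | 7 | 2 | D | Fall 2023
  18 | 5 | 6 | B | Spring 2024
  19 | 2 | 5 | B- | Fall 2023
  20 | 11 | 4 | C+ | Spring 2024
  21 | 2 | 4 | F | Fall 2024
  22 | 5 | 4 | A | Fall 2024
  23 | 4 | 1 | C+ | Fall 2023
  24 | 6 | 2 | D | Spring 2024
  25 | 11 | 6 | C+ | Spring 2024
SELECT SUM(credits) FROM courses

Execution result:
23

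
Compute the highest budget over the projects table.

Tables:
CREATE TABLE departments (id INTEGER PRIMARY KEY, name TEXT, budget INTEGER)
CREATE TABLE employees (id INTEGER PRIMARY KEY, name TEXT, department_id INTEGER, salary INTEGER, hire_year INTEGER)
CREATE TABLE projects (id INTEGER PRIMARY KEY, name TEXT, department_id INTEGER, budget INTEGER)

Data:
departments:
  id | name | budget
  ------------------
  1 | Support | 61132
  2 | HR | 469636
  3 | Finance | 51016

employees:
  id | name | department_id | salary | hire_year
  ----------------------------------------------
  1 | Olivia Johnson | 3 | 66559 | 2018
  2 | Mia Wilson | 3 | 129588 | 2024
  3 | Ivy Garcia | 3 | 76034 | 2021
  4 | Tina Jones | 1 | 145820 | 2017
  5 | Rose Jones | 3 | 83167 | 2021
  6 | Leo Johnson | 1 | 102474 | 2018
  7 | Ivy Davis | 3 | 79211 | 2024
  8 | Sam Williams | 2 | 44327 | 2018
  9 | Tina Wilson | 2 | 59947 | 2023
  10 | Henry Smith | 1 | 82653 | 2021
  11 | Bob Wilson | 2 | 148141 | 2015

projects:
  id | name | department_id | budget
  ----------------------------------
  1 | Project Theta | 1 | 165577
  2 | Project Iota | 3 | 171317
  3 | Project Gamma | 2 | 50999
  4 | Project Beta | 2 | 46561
SELECT MAX(budget) FROM projects

Execution result:
171317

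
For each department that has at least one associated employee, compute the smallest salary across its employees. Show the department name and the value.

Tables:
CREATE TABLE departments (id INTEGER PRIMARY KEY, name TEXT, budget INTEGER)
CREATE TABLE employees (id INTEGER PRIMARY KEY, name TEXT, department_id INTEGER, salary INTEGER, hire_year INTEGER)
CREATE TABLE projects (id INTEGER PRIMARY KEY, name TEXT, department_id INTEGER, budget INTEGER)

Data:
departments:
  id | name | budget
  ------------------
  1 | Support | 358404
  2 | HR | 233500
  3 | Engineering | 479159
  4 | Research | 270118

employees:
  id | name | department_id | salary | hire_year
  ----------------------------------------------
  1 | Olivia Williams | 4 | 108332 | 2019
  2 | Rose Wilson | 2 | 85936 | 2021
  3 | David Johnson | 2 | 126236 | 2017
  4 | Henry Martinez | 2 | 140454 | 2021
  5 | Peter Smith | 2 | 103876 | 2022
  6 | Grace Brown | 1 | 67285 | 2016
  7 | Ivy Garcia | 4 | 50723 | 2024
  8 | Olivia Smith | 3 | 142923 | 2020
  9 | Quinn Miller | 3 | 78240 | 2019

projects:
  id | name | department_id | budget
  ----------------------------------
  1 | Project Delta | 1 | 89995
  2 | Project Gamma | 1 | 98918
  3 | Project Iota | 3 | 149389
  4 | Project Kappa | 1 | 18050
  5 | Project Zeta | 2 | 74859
SELECT p.name, MIN(c.salary) AS min_salary FROM employees c JOIN departments p ON c.department_id = p.id GROUP BY p.id, p.name

Execution result:
name | min_salary
Support | 67285
HR | 85936
Engineering | 78240
Research | 50723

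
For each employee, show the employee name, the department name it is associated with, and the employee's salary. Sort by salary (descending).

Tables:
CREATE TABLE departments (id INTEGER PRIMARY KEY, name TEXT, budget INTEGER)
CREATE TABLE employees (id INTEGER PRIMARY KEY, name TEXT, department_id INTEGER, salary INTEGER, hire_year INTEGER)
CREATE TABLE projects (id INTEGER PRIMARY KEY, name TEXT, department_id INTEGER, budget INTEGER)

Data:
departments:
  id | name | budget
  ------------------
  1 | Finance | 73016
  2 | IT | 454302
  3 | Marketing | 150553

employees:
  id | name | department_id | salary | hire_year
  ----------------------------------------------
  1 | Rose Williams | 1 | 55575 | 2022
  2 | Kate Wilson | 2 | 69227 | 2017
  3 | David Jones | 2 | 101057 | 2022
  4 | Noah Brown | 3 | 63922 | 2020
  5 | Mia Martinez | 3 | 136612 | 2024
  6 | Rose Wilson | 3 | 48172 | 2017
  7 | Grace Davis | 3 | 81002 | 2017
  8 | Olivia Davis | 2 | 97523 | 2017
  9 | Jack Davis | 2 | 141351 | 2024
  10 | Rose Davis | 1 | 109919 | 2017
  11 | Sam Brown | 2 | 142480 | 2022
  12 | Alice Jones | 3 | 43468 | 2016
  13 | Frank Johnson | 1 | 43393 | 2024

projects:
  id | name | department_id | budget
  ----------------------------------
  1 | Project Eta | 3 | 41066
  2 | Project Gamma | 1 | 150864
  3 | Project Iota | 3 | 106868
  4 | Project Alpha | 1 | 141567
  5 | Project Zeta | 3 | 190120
SELECT c.name, p.name AS department, c.salary FROM employees c JOIN departments p ON c.department_id = p.id ORDER BY c.salary DESC

Execution result:
name | department | salary
Sam Brown | IT | 142480
Jack Davis | IT | 141351
Mia Martinez | Marketing | 136612
Rose Davis | Finance | 109919
David Jones | IT | 101057
Olivia Davis | IT | 97523
Grace Davis | Marketing | 81002
Kate Wilson | IT | 69227
Noah Brown | Marketing | 63922
Rose Williams | Finance | 55575
Rose Wilson | Marketing | 48172
Alice Jones | Marketing | 43468
Frank Johnson | Finance | 43393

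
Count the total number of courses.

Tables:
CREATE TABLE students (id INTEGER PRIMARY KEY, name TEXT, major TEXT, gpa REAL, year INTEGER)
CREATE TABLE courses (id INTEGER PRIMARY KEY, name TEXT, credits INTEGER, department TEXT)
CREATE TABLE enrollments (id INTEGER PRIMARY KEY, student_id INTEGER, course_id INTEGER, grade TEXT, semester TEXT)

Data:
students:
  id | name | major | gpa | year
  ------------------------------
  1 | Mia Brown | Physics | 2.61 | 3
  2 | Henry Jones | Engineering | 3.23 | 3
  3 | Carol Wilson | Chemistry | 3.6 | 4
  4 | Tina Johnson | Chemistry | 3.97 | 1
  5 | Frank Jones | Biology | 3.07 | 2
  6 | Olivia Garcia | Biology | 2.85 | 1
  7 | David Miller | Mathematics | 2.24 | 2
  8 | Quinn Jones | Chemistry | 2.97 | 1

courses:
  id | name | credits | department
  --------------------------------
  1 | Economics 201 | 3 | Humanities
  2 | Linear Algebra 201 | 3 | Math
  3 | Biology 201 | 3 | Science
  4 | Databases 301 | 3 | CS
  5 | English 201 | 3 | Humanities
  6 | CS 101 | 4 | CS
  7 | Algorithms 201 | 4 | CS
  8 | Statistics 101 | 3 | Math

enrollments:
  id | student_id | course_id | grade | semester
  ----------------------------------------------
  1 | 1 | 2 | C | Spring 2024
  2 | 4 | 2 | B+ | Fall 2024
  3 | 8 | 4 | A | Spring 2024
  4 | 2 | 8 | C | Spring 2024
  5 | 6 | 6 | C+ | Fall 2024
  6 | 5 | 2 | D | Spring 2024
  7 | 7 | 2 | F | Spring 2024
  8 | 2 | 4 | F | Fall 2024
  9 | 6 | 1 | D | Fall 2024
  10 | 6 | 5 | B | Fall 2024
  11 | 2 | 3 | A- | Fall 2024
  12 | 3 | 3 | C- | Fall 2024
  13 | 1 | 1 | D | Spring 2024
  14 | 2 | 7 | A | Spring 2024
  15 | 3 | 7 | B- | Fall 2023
SELECT COUNT(*) FROM courses

Execution result:
8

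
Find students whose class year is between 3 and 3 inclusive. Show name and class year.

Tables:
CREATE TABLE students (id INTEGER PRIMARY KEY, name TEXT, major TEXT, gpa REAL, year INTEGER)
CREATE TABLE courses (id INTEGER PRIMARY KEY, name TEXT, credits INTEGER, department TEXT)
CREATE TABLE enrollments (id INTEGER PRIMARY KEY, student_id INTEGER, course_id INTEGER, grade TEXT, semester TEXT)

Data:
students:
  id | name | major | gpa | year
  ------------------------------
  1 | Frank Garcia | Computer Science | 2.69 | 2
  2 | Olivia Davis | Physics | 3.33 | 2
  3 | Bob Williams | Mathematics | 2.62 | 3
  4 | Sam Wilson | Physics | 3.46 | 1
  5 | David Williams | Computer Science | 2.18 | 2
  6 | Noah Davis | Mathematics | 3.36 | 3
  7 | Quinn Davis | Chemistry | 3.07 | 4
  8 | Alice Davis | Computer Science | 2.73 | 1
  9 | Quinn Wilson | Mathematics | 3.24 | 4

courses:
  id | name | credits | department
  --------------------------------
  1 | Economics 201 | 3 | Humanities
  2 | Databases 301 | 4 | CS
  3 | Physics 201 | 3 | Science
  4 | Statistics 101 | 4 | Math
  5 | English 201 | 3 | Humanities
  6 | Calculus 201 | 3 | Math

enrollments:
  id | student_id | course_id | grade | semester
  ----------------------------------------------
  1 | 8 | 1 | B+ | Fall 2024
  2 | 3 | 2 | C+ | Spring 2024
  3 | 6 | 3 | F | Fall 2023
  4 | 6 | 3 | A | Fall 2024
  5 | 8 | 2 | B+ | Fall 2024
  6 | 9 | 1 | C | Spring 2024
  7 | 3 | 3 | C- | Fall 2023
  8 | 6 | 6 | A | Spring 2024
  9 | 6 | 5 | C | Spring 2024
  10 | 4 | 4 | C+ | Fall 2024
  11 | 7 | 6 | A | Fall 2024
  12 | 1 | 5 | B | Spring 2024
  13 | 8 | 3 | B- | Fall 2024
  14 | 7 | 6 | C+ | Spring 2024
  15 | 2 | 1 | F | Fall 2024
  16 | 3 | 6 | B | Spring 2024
SELECT name, year FROM students WHERE year BETWEEN 3 AND 3

Execution result:
name | year
Bob Williams | 3
Noah Davis | 3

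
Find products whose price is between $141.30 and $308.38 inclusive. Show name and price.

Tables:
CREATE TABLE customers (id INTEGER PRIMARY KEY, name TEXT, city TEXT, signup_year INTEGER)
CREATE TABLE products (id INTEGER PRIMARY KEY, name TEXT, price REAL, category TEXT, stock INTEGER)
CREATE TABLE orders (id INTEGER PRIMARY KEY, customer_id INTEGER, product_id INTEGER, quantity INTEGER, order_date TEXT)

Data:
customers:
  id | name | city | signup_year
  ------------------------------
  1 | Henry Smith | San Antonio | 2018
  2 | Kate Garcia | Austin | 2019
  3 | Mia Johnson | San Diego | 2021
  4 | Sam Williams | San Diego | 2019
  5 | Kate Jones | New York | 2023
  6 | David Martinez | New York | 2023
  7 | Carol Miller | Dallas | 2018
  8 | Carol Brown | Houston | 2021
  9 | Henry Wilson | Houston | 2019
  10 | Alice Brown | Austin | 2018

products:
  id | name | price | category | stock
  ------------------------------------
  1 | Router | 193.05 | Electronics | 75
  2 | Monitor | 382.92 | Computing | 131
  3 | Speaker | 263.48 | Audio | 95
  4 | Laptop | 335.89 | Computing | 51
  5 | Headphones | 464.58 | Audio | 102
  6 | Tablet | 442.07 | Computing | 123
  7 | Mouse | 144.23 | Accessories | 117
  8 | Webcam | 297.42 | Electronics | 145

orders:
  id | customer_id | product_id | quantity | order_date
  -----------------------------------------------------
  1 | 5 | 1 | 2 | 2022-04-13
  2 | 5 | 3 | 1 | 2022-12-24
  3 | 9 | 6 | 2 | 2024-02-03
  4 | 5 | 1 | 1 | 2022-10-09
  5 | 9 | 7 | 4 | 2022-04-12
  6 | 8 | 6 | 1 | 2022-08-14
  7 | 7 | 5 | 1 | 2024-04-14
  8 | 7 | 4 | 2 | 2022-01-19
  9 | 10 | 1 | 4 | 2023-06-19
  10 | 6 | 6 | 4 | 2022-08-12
SELECT name, price FROM products WHERE price BETWEEN 141.3 AND 308.38

Execution result:
name | price
Router | 193.05
Speaker | 263.48
Mouse | 144.23
Webcam | 297.42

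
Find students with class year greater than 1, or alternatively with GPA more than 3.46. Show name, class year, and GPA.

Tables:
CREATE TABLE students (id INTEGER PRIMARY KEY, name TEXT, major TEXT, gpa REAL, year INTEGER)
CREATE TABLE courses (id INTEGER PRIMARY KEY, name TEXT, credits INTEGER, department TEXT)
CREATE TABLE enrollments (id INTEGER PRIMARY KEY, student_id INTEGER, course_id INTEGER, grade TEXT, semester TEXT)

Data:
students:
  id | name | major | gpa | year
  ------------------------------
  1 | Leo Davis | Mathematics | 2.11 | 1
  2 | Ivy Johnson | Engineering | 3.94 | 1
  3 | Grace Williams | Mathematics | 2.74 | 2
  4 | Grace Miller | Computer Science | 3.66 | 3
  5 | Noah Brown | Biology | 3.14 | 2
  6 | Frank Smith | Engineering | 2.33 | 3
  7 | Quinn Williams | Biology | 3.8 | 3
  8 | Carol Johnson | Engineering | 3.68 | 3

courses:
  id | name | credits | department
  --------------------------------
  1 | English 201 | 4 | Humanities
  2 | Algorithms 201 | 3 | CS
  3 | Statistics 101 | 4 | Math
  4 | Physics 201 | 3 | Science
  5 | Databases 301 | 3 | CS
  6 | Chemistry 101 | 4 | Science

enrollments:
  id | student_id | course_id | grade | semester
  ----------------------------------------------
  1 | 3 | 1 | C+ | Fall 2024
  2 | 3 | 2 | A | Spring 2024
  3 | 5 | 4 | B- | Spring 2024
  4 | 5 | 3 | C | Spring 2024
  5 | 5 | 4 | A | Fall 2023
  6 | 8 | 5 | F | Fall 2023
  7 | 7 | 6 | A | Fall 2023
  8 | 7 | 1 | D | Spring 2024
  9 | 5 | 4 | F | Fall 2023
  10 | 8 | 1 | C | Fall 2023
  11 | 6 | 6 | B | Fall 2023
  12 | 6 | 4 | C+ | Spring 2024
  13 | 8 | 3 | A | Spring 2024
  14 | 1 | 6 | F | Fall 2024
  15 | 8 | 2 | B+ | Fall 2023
SELECT name, year, gpa FROM students WHERE year > 1 OR gpa > 3.46

Execution result:
name | year | gpa
Ivy Johnson | 1 | 3.94
Grace Williams | 2 | 2.74
Grace Miller | 3 | 3.66
Noah Brown | 2 | 3.14
Frank Smith | 3 | 2.33
Quinn Williams | 3 | 3.80
Carol Johnson | 3 | 3.68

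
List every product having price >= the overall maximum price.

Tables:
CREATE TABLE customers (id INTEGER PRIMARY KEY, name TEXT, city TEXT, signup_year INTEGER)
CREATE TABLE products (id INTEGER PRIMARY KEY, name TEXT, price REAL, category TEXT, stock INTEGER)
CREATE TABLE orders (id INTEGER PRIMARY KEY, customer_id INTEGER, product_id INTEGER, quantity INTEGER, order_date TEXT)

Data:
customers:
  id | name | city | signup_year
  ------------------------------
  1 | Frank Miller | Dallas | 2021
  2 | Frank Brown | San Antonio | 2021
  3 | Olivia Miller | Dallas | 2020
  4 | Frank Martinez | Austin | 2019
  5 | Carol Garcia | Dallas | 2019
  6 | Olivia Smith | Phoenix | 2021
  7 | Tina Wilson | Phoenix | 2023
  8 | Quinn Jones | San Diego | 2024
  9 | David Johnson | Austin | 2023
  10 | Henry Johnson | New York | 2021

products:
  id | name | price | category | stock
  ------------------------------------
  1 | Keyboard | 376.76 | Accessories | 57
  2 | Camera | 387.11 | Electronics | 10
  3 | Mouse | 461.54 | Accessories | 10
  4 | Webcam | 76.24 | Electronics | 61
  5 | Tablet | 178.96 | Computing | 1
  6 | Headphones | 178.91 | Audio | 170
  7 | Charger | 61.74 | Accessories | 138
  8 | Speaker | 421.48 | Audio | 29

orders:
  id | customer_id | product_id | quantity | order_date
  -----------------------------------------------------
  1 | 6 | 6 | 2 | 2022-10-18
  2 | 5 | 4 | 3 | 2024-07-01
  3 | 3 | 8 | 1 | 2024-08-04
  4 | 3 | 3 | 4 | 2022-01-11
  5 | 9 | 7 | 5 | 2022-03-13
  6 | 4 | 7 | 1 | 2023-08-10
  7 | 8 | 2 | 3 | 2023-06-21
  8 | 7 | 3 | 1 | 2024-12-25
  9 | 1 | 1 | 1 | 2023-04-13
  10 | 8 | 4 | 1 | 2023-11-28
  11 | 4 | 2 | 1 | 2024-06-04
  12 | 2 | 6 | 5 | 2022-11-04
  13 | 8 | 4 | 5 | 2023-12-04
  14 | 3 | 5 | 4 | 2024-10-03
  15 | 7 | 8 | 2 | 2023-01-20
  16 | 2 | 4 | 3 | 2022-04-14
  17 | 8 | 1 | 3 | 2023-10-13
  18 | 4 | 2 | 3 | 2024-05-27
SELECT name, price FROM products WHERE price >= (SELECT MAX(price) FROM products)

Execution result:
name | price
Mouse | 461.54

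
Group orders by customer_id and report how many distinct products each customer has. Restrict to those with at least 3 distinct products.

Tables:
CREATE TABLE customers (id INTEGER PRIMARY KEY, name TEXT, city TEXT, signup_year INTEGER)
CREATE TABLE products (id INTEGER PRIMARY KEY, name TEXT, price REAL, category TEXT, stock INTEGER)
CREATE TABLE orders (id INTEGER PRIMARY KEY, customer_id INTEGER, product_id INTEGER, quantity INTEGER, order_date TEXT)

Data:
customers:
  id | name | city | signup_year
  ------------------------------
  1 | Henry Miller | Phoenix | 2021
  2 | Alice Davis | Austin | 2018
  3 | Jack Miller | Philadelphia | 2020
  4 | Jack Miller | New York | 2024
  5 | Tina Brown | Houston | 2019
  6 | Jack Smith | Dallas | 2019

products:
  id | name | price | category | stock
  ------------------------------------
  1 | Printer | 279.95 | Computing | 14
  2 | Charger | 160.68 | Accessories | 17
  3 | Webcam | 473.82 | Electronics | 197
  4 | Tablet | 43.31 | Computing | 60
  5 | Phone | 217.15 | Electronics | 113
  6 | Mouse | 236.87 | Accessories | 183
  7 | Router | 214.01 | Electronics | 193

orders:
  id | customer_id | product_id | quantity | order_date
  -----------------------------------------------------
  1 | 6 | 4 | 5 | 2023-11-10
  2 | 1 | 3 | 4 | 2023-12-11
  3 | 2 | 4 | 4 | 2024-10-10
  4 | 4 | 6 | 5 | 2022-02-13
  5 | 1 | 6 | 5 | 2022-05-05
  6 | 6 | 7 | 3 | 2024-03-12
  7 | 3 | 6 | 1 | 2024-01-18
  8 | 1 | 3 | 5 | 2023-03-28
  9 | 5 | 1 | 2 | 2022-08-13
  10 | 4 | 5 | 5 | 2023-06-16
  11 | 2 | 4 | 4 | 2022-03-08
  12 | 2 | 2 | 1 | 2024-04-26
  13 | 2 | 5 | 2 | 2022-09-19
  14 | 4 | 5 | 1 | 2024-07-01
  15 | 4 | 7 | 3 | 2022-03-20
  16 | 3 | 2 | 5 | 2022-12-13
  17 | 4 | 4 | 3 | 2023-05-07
SELECT customer_id, COUNT(DISTINCT product_id) AS distinct_product_count FROM orders GROUP BY customer_id HAVING COUNT(DISTINCT product_id) >= 3

Execution result:
customer_id | distinct_product_count
2 | 3
4 | 4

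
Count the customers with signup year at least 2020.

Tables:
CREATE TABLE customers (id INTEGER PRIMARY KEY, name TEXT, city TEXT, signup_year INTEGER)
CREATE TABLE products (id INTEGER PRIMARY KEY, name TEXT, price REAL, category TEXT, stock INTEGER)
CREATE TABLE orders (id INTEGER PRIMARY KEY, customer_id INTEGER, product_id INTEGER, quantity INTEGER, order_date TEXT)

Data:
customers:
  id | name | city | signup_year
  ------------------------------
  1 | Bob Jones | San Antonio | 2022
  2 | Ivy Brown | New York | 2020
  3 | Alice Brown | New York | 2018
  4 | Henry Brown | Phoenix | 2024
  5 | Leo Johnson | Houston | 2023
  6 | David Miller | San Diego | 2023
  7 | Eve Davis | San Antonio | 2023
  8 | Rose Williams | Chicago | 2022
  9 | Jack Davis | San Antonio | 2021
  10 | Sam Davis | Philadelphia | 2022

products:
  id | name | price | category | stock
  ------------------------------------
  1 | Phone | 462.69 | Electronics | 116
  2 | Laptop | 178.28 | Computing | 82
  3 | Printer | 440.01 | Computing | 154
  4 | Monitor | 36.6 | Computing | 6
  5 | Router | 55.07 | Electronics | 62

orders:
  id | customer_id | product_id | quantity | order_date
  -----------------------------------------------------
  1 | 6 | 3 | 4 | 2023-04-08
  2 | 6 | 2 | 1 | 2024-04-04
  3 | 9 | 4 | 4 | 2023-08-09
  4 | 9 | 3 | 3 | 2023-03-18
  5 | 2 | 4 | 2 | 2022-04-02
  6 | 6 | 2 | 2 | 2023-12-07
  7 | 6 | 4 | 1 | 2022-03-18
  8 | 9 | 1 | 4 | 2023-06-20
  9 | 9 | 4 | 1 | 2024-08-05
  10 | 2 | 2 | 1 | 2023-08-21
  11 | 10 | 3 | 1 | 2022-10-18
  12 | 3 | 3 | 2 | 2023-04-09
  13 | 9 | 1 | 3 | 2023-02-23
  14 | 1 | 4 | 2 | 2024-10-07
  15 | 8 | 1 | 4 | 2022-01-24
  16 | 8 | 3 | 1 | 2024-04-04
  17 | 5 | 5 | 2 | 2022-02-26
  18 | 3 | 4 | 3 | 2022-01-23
SELECT COUNT(*) FROM customers WHERE signup_year >= 2020

Execution result:
9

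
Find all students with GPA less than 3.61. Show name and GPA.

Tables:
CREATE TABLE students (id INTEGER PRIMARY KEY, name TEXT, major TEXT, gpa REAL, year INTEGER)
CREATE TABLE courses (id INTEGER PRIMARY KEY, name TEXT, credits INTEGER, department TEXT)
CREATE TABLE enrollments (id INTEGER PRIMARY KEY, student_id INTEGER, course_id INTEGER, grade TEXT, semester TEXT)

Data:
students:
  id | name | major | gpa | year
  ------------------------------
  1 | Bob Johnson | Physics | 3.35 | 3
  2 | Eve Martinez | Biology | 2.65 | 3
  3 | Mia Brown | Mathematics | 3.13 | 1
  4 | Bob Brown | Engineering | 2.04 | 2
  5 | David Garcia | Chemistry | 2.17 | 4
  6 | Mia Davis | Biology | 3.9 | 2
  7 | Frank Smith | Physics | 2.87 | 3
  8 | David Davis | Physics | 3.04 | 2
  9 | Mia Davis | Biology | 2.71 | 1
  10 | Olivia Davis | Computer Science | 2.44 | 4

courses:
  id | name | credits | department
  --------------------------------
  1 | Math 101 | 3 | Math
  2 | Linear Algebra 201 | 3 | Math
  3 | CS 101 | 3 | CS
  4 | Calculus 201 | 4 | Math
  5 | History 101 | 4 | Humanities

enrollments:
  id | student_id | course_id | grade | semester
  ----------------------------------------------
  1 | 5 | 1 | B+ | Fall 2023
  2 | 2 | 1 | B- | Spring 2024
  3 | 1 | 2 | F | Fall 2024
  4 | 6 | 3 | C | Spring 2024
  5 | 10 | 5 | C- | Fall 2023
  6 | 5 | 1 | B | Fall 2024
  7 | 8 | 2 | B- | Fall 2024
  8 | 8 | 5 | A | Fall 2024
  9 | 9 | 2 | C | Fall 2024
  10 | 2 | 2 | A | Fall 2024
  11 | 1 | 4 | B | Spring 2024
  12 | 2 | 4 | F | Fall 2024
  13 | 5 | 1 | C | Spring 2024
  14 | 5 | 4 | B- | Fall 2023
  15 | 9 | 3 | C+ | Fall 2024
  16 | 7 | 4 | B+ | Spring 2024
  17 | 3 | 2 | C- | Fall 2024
SELECT name, gpa FROM students WHERE gpa < 3.61

Execution result:
name | gpa
Bob Johnson | 3.35
Eve Martinez | 2.65
Mia Brown | 3.13
Bob Brown | 2.04
David Garcia | 2.17
Frank Smith | 2.87
David Davis | 3.04
Mia Davis | 2.71
Olivia Davis | 2.44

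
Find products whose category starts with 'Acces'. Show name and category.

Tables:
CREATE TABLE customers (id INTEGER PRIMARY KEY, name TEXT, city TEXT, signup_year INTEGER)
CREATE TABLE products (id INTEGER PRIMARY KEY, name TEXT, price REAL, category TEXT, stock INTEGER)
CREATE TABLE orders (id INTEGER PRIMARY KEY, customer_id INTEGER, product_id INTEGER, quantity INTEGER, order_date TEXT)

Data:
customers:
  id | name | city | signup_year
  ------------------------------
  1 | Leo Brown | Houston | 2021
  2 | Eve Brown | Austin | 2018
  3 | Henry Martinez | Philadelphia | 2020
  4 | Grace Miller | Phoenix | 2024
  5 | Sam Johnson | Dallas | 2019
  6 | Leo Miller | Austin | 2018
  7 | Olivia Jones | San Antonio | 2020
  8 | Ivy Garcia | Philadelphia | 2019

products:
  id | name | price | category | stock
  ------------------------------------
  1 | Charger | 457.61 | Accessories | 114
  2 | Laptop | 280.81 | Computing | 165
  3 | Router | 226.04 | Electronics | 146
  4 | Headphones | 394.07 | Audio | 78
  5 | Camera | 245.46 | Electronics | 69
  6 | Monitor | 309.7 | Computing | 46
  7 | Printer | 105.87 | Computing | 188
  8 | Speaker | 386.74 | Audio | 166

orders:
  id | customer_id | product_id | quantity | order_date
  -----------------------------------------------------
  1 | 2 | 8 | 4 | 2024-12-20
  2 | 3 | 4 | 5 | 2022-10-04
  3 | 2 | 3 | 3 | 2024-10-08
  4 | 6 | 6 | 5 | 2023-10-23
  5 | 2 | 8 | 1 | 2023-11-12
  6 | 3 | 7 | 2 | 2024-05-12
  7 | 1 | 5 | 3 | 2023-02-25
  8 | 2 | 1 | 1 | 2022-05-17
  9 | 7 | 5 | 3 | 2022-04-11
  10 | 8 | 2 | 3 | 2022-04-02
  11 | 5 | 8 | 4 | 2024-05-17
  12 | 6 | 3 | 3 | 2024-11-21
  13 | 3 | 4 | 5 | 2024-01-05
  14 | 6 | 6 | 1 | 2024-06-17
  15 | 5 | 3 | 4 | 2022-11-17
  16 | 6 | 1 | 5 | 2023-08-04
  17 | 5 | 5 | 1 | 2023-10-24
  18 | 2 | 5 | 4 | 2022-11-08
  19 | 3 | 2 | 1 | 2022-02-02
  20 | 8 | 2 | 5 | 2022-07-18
SELECT name, category FROM products WHERE category LIKE 'Acces%'

Execution result:
name | category
Charger | Accessories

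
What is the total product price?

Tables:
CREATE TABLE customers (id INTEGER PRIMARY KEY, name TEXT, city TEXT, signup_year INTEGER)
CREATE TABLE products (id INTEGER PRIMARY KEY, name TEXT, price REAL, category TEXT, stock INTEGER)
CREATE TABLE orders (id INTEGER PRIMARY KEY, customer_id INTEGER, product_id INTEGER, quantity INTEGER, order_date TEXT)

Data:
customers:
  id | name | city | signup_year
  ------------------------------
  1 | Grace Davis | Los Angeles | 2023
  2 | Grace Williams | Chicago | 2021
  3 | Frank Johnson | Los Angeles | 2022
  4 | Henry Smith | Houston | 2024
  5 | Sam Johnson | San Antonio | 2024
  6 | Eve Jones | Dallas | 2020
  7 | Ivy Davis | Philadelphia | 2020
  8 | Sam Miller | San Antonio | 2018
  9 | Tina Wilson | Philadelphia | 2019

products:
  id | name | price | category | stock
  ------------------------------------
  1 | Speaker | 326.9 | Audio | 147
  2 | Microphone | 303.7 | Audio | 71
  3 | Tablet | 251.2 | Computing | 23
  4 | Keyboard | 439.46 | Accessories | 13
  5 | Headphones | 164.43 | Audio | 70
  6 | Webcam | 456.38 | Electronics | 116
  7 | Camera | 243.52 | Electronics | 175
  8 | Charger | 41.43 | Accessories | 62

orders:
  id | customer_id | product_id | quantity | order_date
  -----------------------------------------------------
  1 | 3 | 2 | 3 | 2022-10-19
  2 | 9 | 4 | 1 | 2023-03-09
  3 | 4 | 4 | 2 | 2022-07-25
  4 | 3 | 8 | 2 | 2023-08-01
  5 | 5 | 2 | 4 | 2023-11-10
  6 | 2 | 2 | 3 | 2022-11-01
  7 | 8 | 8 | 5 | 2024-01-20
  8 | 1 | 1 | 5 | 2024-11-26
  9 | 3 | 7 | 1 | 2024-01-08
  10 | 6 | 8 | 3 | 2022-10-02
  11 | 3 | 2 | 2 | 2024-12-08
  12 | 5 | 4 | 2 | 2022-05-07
SELECT SUM(price) FROM products

Execution result:
2227.02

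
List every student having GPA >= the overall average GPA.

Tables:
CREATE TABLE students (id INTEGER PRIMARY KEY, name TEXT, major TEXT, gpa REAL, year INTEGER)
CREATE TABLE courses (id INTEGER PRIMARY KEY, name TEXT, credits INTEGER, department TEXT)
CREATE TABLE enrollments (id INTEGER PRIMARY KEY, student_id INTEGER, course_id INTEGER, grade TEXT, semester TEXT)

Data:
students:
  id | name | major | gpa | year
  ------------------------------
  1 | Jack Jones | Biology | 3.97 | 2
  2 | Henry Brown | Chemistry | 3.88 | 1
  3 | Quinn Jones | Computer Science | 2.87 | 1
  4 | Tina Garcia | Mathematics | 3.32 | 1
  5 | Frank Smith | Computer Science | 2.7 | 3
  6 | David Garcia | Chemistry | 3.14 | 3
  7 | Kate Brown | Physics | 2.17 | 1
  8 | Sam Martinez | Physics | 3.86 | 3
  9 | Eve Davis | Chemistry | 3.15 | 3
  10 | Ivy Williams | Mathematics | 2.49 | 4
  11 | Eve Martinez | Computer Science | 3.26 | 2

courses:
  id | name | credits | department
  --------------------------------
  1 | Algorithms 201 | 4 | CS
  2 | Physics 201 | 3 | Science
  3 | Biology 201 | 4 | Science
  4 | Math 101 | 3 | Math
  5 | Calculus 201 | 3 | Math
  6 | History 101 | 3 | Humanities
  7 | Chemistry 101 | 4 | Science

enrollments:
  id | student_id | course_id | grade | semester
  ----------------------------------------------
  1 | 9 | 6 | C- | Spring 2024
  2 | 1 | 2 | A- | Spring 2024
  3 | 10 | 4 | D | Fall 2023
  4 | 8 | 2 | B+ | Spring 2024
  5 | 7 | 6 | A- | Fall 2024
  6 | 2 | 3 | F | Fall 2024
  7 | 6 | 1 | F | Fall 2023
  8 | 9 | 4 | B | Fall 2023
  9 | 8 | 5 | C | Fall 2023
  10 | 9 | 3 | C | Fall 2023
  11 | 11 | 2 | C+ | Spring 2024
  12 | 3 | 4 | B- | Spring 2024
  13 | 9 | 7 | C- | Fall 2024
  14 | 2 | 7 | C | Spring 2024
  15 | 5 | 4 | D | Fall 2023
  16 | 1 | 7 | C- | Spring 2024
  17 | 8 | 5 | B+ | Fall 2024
SELECT name, gpa FROM students WHERE gpa >= (SELECT AVG(gpa) FROM students)

Execution result:
name | gpa
Jack Jones | 3.97
Henry Brown | 3.88
Tina Garcia | 3.32
Sam Martinez | 3.86
Eve Martinez | 3.26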